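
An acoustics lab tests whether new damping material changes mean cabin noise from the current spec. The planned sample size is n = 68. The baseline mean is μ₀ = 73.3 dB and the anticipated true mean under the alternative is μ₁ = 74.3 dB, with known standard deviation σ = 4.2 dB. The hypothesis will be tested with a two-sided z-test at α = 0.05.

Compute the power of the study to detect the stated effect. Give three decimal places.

Power ≈ 0.501

Standardized effect: d = |μ₁ − μ₀| / σ = |74.3 − 73.3| / 4.2 = 0.2381
Noncentrality parameter: δ = d·√n = 0.2381 × √68 = 1.9634
Two-sided α = 0.05 → critical value z_{0.025} = 1.960.
Power = Φ(δ − 1.960) + Φ(−δ − 1.960) = Φ(0.003) + Φ(-3.923) = 0.5014 + 0.0000 = 0.5014.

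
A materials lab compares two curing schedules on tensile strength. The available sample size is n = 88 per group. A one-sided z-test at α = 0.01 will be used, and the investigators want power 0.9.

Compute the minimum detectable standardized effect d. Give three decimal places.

Required noncentrality: δ = z_{0.01} + z_{0.10} = 2.326 + 1.282 = 3.608.
δ = d·√(n/2) ⇒ d = δ/√(n/2) = 3.608/√(88/2) = 0.5439.

d ≈ 0.544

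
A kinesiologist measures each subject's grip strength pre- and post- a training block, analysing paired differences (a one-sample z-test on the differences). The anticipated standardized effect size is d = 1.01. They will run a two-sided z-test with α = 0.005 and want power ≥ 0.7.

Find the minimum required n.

Set Φ(δ − 2.807) = 0.7; then δ − 2.807 = Φ⁻¹(0.7) = 0.524, giving δ = 3.331.
(For δ > 0 the lower-tail rejection region contributes negligibly to power, so the one-term inversion is standard.)
δ = d·√n ⇒ n = (δ/d)² = (3.331 / 1.01)² = 10.88.
Round up to the next whole unit.

n = 11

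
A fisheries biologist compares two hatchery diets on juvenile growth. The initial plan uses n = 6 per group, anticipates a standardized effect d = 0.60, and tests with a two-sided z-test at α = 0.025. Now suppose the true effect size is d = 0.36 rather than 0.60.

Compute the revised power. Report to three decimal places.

With d = 0.36: δ = d·√(n/2) = 0.36 × √(6/2) = 0.6235. Critical value z_{0.0125} = 2.241.
Revised power = Φ(δ − 2.241) + Φ(−δ − 2.241) = Φ(-1.618) + Φ(-2.865) = 0.0528 + 0.0021 = 0.0549.

Power ≈ 0.055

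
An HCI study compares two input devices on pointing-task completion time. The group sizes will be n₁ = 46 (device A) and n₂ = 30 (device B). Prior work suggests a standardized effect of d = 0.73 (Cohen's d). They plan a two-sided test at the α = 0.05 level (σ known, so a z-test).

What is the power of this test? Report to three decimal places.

Noncentrality parameter: δ = d / √(1/n₁ + 1/n₂) = 0.73 / √(1/46 + 1/30) = 3.1107
Critical value for a two-sided test at α = 0.05: z_{α/2} = 1.960.
Power = Φ(δ − 1.960) + Φ(−δ − 1.960) = Φ(1.151) + Φ(-5.071) = 0.8751 + 0.0000 = 0.8751.

Power ≈ 0.875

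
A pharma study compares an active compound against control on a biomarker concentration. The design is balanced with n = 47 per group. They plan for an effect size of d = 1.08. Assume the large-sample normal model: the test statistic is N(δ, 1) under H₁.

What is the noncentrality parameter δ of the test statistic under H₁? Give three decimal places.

The noncentrality parameter scales effect size by the design's sample-size factor: δ = d·√(n/2) = 1.08 × √(47/2) = 5.2355

δ ≈ 5.235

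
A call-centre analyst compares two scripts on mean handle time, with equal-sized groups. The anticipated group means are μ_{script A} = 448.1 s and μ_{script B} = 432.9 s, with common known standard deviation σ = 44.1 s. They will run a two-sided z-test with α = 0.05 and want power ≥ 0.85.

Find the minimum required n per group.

Standardized effect: d = |μ_{script A} − μ_{script B}| / σ = |448.1 − 432.9| / 44.1 = 0.3447
Set Φ(δ − 1.960) = 0.85; then δ − 1.960 = Φ⁻¹(0.85) = 1.036, giving δ = 2.996.
(Ignoring the negligible lower-tail rejection probability gives the usual closed-form inversion.)
δ = d·√(n/2) ⇒ n = 2(δ/d)² = 2 × (2.996 / 0.3447)² = 151.15.
Rounding up, n = 152 per group.

n = 152 per group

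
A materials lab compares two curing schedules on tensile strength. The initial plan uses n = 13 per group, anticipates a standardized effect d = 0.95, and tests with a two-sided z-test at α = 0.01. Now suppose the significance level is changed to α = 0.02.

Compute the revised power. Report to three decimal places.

δ = d·√(n/2) = 0.95 × √(13/2) = 2.4220 (unchanged). New critical value: z_{0.01} = 2.326.
Revised power = Φ(δ − 2.326) + Φ(−δ − 2.326) = Φ(0.096) + Φ(-4.748) = 0.5381 + 0.0000 = 0.5381.

Power ≈ 0.538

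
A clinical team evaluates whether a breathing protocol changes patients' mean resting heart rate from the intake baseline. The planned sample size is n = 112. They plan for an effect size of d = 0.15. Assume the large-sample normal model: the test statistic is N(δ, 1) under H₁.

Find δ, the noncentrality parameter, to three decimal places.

δ ≈ 1.587

δ = d·√n = 0.15 × √112 = 1.5875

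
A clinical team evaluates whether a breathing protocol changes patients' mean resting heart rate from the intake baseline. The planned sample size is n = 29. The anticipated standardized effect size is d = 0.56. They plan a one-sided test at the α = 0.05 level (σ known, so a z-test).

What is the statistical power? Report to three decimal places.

Noncentrality parameter: δ = d·√n = 0.56 × √29 = 3.0157
Critical value for a one-sided test at α = 0.05: z_α = 1.645.
Power = P(Z > 1.645 − δ) = Φ(1.371) = 0.9148.

Power ≈ 0.915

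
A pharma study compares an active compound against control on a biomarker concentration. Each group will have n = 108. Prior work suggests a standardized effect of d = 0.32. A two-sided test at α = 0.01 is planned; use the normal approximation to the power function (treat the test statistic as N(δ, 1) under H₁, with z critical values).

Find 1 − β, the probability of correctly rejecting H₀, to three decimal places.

Power ≈ 0.411

Noncentrality parameter: δ = d·√(n/2) = 0.32 × √(108/2) = 2.3515
Critical value for a two-sided test at α = 0.01: z_{α/2} = 2.576.
Power = Φ(δ − 2.576) + Φ(−δ − 2.576) = Φ(-0.224) + Φ(-4.927) = 0.4113 + 0.0000 = 0.4113.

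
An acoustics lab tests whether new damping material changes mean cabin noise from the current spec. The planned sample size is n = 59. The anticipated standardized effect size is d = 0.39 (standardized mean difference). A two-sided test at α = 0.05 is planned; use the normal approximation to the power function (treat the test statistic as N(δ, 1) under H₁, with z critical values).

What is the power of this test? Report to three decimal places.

Power ≈ 0.850

Noncentrality parameter: δ = d·√n = 0.39 × √59 = 2.9956
Two-sided α = 0.05 → critical value z_{0.025} = 1.960.
Power = Φ(δ − 1.960) + Φ(−δ − 1.960) = Φ(1.036) + Φ(-4.956) = 0.8498 + 0.0000 = 0.8498.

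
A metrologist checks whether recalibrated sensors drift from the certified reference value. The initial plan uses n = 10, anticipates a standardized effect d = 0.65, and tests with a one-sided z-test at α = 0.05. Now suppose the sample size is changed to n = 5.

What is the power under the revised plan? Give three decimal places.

With n = 5: δ = d·√n = 0.65 × √5 = 1.4534. Critical value z_{0.05} = 1.645.
Revised power = P(Z > 1.645 − δ) = Φ(-0.191) = 0.4241.

Power ≈ 0.424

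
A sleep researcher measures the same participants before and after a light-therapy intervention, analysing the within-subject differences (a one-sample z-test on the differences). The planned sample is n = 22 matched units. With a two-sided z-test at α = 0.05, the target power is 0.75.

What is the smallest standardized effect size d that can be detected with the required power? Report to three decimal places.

Need Φ(δ − 1.960) = 0.75, so δ = 1.960 + 0.674 = 2.634.
(Lower-tail contribution to power is negligible for δ > 0.)
δ = d·√n ⇒ d = δ/√n = 2.634/√22 = 0.5617.

d ≈ 0.562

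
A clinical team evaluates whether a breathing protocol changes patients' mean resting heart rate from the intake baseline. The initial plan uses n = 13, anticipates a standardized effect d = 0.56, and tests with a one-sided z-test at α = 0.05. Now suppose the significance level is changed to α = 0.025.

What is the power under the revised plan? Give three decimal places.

Power ≈ 0.524

δ = d·√n = 0.56 × √13 = 2.0191 (unchanged). New critical value: z_{0.025} = 1.960.
Revised power = P(Z > 1.960 − δ) = Φ(0.059) = 0.5236.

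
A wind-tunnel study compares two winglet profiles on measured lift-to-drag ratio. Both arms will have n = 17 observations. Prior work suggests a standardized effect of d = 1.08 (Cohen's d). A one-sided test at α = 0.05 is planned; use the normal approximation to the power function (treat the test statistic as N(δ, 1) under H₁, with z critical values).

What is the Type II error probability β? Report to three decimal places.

β ≈ 0.066

Noncentrality parameter: δ = d·√(n/2) = 1.08 × √(17/2) = 3.1487
Critical value for a one-sided test at α = 0.05: z_α = 1.645.
Power = P(Z > 1.645 − δ) = Φ(1.504) = 0.9337.
Type II error: β = 1 − power = 1 − 0.9337 = 0.0663.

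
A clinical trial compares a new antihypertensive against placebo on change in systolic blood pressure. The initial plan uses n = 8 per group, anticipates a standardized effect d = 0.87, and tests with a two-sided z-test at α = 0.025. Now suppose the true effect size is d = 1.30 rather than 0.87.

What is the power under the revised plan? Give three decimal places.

With d = 1.30: δ = d·√(n/2) = 1.30 × √(8/2) = 2.6000. Critical value z_{0.0125} = 2.241.
Revised power = Φ(δ − 2.241) + Φ(−δ − 2.241) = Φ(0.359) + Φ(-4.841) = 0.6401 + 0.0000 = 0.6401.

Power ≈ 0.640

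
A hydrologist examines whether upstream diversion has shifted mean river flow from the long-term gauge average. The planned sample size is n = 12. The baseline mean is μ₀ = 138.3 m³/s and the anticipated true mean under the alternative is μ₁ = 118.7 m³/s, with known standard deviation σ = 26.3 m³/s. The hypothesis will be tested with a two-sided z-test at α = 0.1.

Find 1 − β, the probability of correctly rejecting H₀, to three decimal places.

Power ≈ 0.826

Standardized effect: d = |μ₁ − μ₀| / σ = |118.7 − 138.3| / 26.3 = 0.7452
Noncentrality parameter: λ = d·√n = 0.7452 × √12 = 2.5816
Critical value for a two-sided test at α = 0.1: z_{α/2} = 1.645.
Power = Φ(λ − 1.645) + Φ(−λ − 1.645) = Φ(0.937) + Φ(-4.226) = 0.8256 + 0.0000 = 0.8256.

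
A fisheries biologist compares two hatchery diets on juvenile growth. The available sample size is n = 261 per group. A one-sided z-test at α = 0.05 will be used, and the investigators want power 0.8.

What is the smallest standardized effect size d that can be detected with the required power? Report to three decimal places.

d ≈ 0.218

Required noncentrality: δ = z_{0.05} + z_{0.20} = 1.645 + 0.842 = 2.486.
δ = d·√(n/2) ⇒ d = δ/√(n/2) = 2.486/√(261/2) = 0.2177.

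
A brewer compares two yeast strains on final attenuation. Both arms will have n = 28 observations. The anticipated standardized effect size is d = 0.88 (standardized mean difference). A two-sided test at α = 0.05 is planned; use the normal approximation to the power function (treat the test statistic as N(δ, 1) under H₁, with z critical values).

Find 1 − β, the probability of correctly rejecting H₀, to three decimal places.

Noncentrality parameter: δ = d·√(n/2) = 0.88 × √(28/2) = 3.2927
Two-sided α = 0.05 → critical value z_{0.025} = 1.960.
Power = Φ(δ − 1.960) + Φ(−δ − 1.960) = Φ(1.333) + Φ(-5.253) = 0.9087 + 0.0000 = 0.9087.

Power ≈ 0.909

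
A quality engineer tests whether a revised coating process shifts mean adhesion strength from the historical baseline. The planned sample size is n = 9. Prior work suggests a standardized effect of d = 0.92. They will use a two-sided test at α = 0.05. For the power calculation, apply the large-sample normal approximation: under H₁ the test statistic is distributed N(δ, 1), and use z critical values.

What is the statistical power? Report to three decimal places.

Power ≈ 0.788

Noncentrality parameter: δ = d·√n = 0.92 × √9 = 2.7600
Two-sided α = 0.05 → critical value z_{0.025} = 1.960.
Power = Φ(δ − 1.960) + Φ(−δ − 1.960) = Φ(0.800) + Φ(-4.720) = 0.7882 + 0.0000 = 0.7882.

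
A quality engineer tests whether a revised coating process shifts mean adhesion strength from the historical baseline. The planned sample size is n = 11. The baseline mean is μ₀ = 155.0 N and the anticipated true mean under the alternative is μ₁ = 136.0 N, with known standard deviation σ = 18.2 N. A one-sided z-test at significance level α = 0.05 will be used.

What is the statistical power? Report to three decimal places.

Standardized effect: d = |μ₁ − μ₀| / σ = |136.0 − 155.0| / 18.2 = 1.0440
Noncentrality parameter: δ = d·√n = 1.0440 × √11 = 3.4624
Critical value for a one-sided test at α = 0.05: z_α = 1.645.
Power = P(Z > 1.645 − δ) = Φ(1.818) = 0.9654.

Power ≈ 0.965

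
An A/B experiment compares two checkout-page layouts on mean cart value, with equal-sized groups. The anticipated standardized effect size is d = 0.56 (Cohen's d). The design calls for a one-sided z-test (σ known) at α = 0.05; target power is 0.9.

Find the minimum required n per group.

n = 55 per group

Set Φ(δ − 1.645) = 0.9; then δ − 1.645 = Φ⁻¹(0.9) = 1.282, giving δ = 2.926.
δ = d·√(n/2) ⇒ n = 2(δ/d)² = 2 × (2.926 / 0.56)² = 54.62.
Rounding up, n = 55 per group.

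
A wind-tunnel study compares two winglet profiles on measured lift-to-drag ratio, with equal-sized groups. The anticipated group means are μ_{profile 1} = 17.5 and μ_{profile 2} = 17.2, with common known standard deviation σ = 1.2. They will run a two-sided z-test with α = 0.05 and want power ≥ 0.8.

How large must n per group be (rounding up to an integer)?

Standardized effect: d = |μ_{profile 1} − μ_{profile 2}| / σ = |17.5 − 17.2| / 1.2 = 0.2500
For power 0.8 need Φ(δ − z_{0.025}) = 0.8, so δ = z_{0.025} + z_{0.20} = 1.960 + 0.842 = 2.802.
(The Φ(−δ − z_{α/2}) term is vanishingly small for δ > 0 and is dropped in the standard sample-size formula.)
δ = d·√(n/2) ⇒ n = 2(δ/d)² = 2 × (2.802 / 0.2500)² = 251.16.
Rounding up, n = 252 per group.

n = 252 per group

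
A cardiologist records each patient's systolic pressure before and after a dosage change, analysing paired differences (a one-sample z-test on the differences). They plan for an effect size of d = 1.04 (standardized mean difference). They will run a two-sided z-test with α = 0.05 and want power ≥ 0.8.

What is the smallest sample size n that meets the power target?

For power 0.8 need Φ(δ − z_{0.025}) = 0.8, so δ = z_{0.025} + z_{0.20} = 1.960 + 0.842 = 2.802.
(For δ > 0 the lower-tail rejection region contributes negligibly to power, so the one-term inversion is standard.)
δ = d·√n ⇒ n = (δ/d)² = (2.802 / 1.04)² = 7.26.
Round up to the next whole unit.

n = 8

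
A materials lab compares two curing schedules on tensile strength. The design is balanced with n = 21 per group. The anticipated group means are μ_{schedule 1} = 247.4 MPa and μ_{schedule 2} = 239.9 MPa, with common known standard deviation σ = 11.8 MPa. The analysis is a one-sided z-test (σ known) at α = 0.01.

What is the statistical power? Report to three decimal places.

Standardized effect: d = |μ_{schedule 1} − μ_{schedule 2}| / σ = |247.4 − 239.9| / 11.8 = 0.6356
Noncentrality parameter: λ = d·√(n/2) = 0.6356 × √(21/2) = 2.0596
One-sided α = 0.01 → critical value z_{0.01} = 2.326.
Power = Φ(λ − 2.326) = Φ(-0.267) = 0.3948.

Power ≈ 0.395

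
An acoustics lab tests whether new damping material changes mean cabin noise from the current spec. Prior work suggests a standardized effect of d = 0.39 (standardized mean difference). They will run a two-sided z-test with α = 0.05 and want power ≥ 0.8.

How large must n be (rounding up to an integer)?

Set Φ(δ − 1.960) = 0.8; then δ − 1.960 = Φ⁻¹(0.8) = 0.842, giving δ = 2.802.
(The Φ(−δ − z_{α/2}) term is vanishingly small for δ > 0 and is dropped in the standard sample-size formula.)
δ = d·√n ⇒ n = (δ/d)² = (2.802 / 0.39)² = 51.60.
Round up to the next whole unit.

n = 52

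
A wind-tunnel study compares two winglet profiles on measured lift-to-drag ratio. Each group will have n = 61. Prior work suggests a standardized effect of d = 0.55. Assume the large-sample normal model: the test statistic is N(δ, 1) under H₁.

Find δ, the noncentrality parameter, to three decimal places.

The noncentrality parameter scales effect size by the design's sample-size factor: δ = d·√(n/2) = 0.55 × √(61/2) = 3.0375

δ ≈ 3.037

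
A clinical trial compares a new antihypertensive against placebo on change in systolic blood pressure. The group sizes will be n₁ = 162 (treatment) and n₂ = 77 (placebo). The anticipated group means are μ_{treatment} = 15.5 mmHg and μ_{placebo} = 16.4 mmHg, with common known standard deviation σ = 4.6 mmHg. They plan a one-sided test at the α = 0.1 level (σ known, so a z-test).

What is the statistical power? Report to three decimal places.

Standardized effect: d = |μ_{treatment} − μ_{placebo}| / σ = |15.5 − 16.4| / 4.6 = 0.1957
Noncentrality parameter: δ = d / √(1/n₁ + 1/n₂) = 0.1957 / √(1/162 + 1/77) = 1.4135
Critical value for a one-sided test at α = 0.1: z_α = 1.282.
Power = Φ(δ − 1.282) = Φ(0.132) = 0.5525.

Power ≈ 0.552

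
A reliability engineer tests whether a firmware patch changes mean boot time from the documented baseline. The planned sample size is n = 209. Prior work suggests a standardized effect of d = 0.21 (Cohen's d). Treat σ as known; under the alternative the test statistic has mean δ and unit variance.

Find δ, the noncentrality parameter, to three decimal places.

The noncentrality parameter scales effect size by the design's sample-size factor: δ = d·√n = 0.21 × √209 = 3.0359

δ ≈ 3.036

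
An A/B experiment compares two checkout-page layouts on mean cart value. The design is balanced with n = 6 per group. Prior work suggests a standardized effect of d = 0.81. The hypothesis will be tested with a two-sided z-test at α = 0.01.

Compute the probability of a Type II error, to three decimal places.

β ≈ 0.880

Noncentrality parameter: δ = d·√(n/2) = 0.81 × √(6/2) = 1.4030
Two-sided α = 0.01 → critical value z_{0.005} = 2.576.
Power = Φ(δ − 2.576) + Φ(−δ − 2.576) = Φ(-1.173) + Φ(-3.979) = 0.1204 + 0.0000 = 0.1205.
Type II error: β = 1 − power = 1 − 0.1205 = 0.8795.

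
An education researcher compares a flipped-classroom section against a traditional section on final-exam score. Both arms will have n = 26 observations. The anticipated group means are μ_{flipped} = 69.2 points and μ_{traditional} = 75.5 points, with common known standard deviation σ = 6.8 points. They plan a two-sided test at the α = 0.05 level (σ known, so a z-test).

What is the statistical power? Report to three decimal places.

Power ≈ 0.916

Standardized effect: d = |μ_{flipped} − μ_{traditional}| / σ = |69.2 − 75.5| / 6.8 = 0.9265
Noncentrality parameter: δ = d·√(n/2) = 0.9265 × √(26/2) = 3.3404
Critical value for a two-sided test at α = 0.05: z_{α/2} = 1.960.
Power = Φ(δ − 1.960) + Φ(−δ − 1.960) = Φ(1.380) + Φ(-5.300) = 0.9163 + 0.0000 = 0.9163.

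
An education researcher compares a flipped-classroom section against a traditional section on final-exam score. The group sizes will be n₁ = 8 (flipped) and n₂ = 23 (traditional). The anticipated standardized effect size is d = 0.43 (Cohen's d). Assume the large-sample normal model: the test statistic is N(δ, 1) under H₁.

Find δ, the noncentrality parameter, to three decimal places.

The noncentrality parameter scales effect size by the design's sample-size factor: δ = d / √(1/n₁ + 1/n₂) = 0.43 / √(1/8 + 1/23) = 1.0476

δ ≈ 1.048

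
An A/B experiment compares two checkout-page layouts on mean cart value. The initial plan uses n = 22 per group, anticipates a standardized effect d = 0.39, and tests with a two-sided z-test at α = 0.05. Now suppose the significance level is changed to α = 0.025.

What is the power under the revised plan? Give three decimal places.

Power ≈ 0.172

δ = d·√(n/2) = 0.39 × √(22/2) = 1.2935 (unchanged). New critical value: z_{0.0125} = 2.241.
Revised power = Φ(δ − 2.241) + Φ(−δ − 2.241) = Φ(-0.948) + Φ(-3.535) = 0.1716 + 0.0002 = 0.1718.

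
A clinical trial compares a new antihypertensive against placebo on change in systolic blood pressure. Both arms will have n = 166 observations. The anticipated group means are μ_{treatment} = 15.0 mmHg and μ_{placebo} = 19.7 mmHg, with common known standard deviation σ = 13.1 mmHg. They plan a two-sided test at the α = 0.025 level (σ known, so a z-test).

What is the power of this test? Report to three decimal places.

Power ≈ 0.848

Standardized effect: d = |μ_{treatment} − μ_{placebo}| / σ = |15.0 − 19.7| / 13.1 = 0.3588
Noncentrality parameter: δ = d·√(n/2) = 0.3588 × √(166/2) = 3.2686
Critical value for a two-sided test at α = 0.025: z_{α/2} = 2.241.
Power = Φ(δ − 2.241) + Φ(−δ − 2.241) = Φ(1.027) + Φ(-5.510) = 0.8478 + 0.0000 = 0.8478.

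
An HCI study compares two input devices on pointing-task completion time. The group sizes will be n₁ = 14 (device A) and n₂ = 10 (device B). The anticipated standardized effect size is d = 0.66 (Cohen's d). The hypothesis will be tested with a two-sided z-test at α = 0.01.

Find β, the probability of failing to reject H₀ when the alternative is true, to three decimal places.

Noncentrality parameter: δ = d / √(1/n₁ + 1/n₂) = 0.66 / √(1/14 + 1/10) = 1.5941
Two-sided α = 0.01 → critical value z_{0.005} = 2.576.
Power = Φ(δ − 2.576) + Φ(−δ − 2.576) = Φ(-0.982) + Φ(-4.170) = 0.1631 + 0.0000 = 0.1631.
Type II error: β = 1 − power = 1 − 0.1631 = 0.8369.

β ≈ 0.837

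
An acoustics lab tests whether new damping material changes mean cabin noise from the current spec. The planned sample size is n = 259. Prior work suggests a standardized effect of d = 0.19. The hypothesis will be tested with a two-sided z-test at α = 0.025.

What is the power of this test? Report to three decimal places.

Noncentrality parameter: δ = d·√n = 0.19 × √259 = 3.0578
Two-sided α = 0.025 → critical value z_{0.0125} = 2.241.
Power = Φ(δ − 2.241) + Φ(−δ − 2.241) = Φ(0.816) + Φ(-5.299) = 0.7929 + 0.0000 = 0.7929.

Power ≈ 0.793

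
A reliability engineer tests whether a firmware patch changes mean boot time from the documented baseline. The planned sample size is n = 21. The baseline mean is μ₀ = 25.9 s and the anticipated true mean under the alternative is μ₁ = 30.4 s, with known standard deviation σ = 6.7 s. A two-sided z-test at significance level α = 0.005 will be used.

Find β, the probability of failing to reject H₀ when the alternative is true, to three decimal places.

β ≈ 0.393

Standardized effect: d = |μ₁ − μ₀| / σ = |30.4 − 25.9| / 6.7 = 0.6716
Noncentrality parameter: δ = d·√n = 0.6716 × √21 = 3.0778
Two-sided α = 0.005 → critical value z_{0.0025} = 2.807.
Power = Φ(δ − 2.807) + Φ(−δ − 2.807) = Φ(0.271) + Φ(-5.885) = 0.6067 + 0.0000 = 0.6067.
Type II error: β = 1 − power = 1 − 0.6067 = 0.3933.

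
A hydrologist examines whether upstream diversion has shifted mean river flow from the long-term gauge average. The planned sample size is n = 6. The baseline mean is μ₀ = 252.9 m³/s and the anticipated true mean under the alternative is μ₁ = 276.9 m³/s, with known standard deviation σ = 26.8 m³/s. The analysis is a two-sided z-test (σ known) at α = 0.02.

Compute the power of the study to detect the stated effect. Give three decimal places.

Standardized effect: d = |μ₁ − μ₀| / σ = |276.9 − 252.9| / 26.8 = 0.8955
Noncentrality parameter: δ = d·√n = 0.8955 × √6 = 2.1936
Critical value for a two-sided test at α = 0.02: z_{α/2} = 2.326.
Power = Φ(δ − 2.326) + Φ(−δ − 2.326) = Φ(-0.133) + Φ(-4.520) = 0.4472 + 0.0000 = 0.4472.

Power ≈ 0.447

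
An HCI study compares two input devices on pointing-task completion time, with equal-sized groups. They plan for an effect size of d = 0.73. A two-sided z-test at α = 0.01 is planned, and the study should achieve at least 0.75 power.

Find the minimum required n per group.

n = 40 per group

Set Φ(δ − 2.576) = 0.75; then δ − 2.576 = Φ⁻¹(0.75) = 0.674, giving δ = 3.250.
(Ignoring the negligible lower-tail rejection probability gives the usual closed-form inversion.)
δ = d·√(n/2) ⇒ n = 2(δ/d)² = 2 × (3.250 / 0.73)² = 39.65.
Round up to the next whole unit.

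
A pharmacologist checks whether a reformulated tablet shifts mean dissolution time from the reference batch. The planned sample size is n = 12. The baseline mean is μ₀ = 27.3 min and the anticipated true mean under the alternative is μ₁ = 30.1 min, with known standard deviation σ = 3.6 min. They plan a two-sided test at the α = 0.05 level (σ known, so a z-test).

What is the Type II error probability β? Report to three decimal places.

β ≈ 0.231

Standardized effect: d = |μ₁ − μ₀| / σ = |30.1 − 27.3| / 3.6 = 0.7778
Noncentrality parameter: δ = d·√n = 0.7778 × √12 = 2.6943
Two-sided α = 0.05 → critical value z_{0.025} = 1.960.
Power = Φ(δ − 1.960) + Φ(−δ − 1.960) = Φ(0.734) + Φ(-4.654) = 0.7686 + 0.0000 = 0.7686.
Type II error: β = 1 − power = 1 − 0.7686 = 0.2314.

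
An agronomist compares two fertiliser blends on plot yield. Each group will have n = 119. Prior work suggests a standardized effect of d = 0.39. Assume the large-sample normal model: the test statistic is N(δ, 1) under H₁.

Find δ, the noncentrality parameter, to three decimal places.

δ ≈ 3.008

The noncentrality parameter scales effect size by the design's sample-size factor: δ = d·√(n/2) = 0.39 × √(119/2) = 3.0083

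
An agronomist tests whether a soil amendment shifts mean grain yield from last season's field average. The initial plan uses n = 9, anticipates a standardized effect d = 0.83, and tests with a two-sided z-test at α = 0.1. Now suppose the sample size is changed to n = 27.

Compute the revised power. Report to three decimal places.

Power ≈ 0.996

With n = 27: δ = d·√n = 0.83 × √27 = 4.3128. Critical value z_{0.05} = 1.645.
Revised power = Φ(δ − 1.645) + Φ(−δ − 1.645) = Φ(2.668) + Φ(-5.958) = 0.9962 + 0.0000 = 0.9962.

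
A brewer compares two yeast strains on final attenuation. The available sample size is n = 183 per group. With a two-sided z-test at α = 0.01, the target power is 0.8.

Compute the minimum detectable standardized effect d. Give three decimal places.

Required noncentrality: δ = z_{0.005} + z_{0.20} = 2.576 + 0.842 = 3.417.
(The second rejection-region term Φ(−δ − z_{α/2}) is negligible and dropped.)
δ = d·√(n/2) ⇒ d = δ/√(n/2) = 3.417/√(183/2) = 0.3573.

d ≈ 0.357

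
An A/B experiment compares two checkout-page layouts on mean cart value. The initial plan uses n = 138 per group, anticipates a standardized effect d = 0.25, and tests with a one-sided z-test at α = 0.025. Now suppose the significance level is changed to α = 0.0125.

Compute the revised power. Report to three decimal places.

Power ≈ 0.435

δ = d·√(n/2) = 0.25 × √(138/2) = 2.0767 (unchanged). New critical value: z_{0.0125} = 2.241.
Revised power = Φ(δ − 2.241) = Φ(-0.165) = 0.4346.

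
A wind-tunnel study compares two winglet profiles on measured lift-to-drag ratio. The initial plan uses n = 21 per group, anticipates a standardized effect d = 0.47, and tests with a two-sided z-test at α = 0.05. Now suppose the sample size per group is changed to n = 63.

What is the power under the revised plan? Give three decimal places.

Power ≈ 0.751

With n = 63 per group: δ = d·√(n/2) = 0.47 × √(63/2) = 2.6379. Critical value z_{0.025} = 1.960.
Revised power = Φ(δ − 1.960) + Φ(−δ − 1.960) = Φ(0.678) + Φ(-4.598) = 0.7511 + 0.0000 = 0.7511.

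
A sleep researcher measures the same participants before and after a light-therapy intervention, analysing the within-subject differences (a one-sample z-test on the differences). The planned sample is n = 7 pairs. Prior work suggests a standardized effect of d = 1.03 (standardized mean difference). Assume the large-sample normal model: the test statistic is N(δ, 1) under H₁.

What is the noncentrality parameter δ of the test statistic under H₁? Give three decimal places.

δ ≈ 2.725

The noncentrality parameter scales effect size by the design's sample-size factor: δ = d·√n = 1.03 × √7 = 2.7251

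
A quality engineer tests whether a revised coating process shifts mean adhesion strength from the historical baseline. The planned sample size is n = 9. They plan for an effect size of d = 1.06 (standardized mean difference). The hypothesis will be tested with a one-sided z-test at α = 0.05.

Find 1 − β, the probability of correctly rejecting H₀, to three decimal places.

Noncentrality parameter: δ = d·√n = 1.06 × √9 = 3.1800
Critical value for a one-sided test at α = 0.05: z_α = 1.645.
Power = P(Z > 1.645 − δ) = Φ(1.535) = 0.9376.

Power ≈ 0.938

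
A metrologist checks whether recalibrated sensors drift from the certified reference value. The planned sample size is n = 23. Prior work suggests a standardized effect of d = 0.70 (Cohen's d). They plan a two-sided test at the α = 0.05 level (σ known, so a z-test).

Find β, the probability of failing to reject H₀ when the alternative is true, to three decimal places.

Noncentrality parameter: δ = d·√n = 0.70 × √23 = 3.3571
Two-sided α = 0.05 → critical value z_{0.025} = 1.960.
Power = Φ(δ − 1.960) + Φ(−δ − 1.960) = Φ(1.397) + Φ(-5.317) = 0.9188 + 0.0000 = 0.9188.
Type II error: β = 1 − power = 1 − 0.9188 = 0.0812.

β ≈ 0.081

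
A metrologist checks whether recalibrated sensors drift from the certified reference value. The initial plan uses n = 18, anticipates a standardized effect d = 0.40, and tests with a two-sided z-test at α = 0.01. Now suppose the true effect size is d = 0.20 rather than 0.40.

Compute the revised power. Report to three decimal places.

With d = 0.20: δ = d·√n = 0.20 × √18 = 0.8485. Critical value z_{0.005} = 2.576.
Revised power = Φ(δ − 2.576) + Φ(−δ − 2.576) = Φ(-1.727) + Φ(-3.424) = 0.0421 + 0.0003 = 0.0424.

Power ≈ 0.042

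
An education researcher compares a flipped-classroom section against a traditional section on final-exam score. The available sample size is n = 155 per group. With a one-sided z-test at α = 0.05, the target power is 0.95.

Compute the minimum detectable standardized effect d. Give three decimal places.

d ≈ 0.374

Required noncentrality: δ = z_{0.05} + z_{0.05} = 1.645 + 1.645 = 3.290.
δ = d·√(n/2) ⇒ d = δ/√(n/2) = 3.290/√(155/2) = 0.3737.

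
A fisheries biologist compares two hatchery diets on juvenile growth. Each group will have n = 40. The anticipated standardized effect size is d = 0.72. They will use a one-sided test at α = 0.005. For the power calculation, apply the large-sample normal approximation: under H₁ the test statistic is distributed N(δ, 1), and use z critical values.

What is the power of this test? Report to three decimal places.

Power ≈ 0.740

Noncentrality parameter: δ = d·√(n/2) = 0.72 × √(40/2) = 3.2199
Critical value for a one-sided test at α = 0.005: z_α = 2.576.
Power = Φ(δ − 2.576) = Φ(0.644) = 0.7402.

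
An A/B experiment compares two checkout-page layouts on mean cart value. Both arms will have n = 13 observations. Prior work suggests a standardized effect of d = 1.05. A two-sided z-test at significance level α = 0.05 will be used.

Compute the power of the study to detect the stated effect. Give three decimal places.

Power ≈ 0.763

Noncentrality parameter: δ = d·√(n/2) = 1.05 × √(13/2) = 2.6770
Critical value for a two-sided test at α = 0.05: z_{α/2} = 1.960.
Power = Φ(δ − 1.960) + Φ(−δ − 1.960) = Φ(0.717) + Φ(-4.637) = 0.7633 + 0.0000 = 0.7633.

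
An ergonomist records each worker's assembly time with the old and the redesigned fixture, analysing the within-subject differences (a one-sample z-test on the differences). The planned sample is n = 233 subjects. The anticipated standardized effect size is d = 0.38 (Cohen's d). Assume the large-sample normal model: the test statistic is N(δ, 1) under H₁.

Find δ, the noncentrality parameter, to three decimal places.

δ ≈ 5.800

The noncentrality parameter scales effect size by the design's sample-size factor: δ = d·√n = 0.38 × √233 = 5.8004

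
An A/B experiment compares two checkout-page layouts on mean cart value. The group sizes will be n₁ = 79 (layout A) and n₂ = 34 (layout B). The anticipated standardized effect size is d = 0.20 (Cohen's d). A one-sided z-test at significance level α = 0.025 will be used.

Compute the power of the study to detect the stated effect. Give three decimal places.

Noncentrality parameter: δ = d / √(1/n₁ + 1/n₂) = 0.20 / √(1/79 + 1/34) = 0.9751
One-sided α = 0.025 → critical value z_{0.025} = 1.960.
Power = P(Z > 1.960 − δ) = Φ(-0.985) = 0.1623.

Power ≈ 0.162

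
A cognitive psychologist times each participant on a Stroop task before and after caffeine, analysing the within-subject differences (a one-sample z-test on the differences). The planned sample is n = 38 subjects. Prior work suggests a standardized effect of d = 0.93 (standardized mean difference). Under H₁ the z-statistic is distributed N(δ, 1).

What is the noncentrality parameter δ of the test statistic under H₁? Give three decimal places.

δ ≈ 5.733

The noncentrality parameter scales effect size by the design's sample-size factor: δ = d·√n = 0.93 × √38 = 5.7329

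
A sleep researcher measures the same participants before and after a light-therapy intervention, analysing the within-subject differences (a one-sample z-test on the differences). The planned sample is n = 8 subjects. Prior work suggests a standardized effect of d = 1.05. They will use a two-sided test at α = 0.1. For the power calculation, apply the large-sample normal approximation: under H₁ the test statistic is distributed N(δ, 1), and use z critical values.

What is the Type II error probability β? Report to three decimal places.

β ≈ 0.093

Noncentrality parameter: δ = d·√n = 1.05 × √8 = 2.9698
Critical value for a two-sided test at α = 0.1: z_{α/2} = 1.645.
Power = Φ(δ − 1.645) + Φ(−δ − 1.645) = Φ(1.325) + Φ(-4.615) = 0.9074 + 0.0000 = 0.9074.
Type II error: β = 1 − power = 1 − 0.9074 = 0.0926.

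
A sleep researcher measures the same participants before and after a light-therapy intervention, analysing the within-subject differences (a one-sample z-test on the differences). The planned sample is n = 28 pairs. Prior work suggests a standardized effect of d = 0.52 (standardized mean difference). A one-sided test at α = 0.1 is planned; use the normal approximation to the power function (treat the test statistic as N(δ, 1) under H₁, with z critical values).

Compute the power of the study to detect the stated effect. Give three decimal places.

Noncentrality parameter: δ = d·√n = 0.52 × √28 = 2.7516
One-sided α = 0.1 → critical value z_{0.1} = 1.282.
Power = P(Z > 1.282 − δ) = Φ(1.470) = 0.9292.

Power ≈ 0.929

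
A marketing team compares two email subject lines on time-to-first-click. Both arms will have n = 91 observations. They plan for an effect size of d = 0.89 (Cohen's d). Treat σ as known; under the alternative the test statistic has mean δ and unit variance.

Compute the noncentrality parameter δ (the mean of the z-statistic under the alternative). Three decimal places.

δ = d·√(n/2) = 0.89 × √(91/2) = 6.0034

δ ≈ 6.003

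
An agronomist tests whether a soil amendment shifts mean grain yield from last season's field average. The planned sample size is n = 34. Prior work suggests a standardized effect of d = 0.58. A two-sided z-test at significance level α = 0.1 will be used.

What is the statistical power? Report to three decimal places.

Power ≈ 0.959

Noncentrality parameter: δ = d·√n = 0.58 × √34 = 3.3820
Critical value for a two-sided test at α = 0.1: z_{α/2} = 1.645.
Power = Φ(δ − 1.645) + Φ(−δ − 1.645) = Φ(1.737) + Φ(-5.027) = 0.9588 + 0.0000 = 0.9588.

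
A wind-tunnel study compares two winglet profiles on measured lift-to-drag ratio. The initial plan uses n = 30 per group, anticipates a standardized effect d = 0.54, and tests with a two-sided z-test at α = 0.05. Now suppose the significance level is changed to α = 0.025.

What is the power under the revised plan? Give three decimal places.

Power ≈ 0.440

δ = d·√(n/2) = 0.54 × √(30/2) = 2.0914 (unchanged). New critical value: z_{0.0125} = 2.241.
Revised power = Φ(δ − 2.241) + Φ(−δ − 2.241) = Φ(-0.150) + Φ(-4.333) = 0.4404 + 0.0000 = 0.4404.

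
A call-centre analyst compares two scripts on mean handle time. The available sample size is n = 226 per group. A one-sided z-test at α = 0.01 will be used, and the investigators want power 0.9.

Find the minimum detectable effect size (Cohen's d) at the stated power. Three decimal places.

d ≈ 0.339

Need Φ(δ − 2.326) = 0.9, so δ = 2.326 + 1.282 = 3.608.
δ = d·√(n/2) ⇒ d = δ/√(n/2) = 3.608/√(226/2) = 0.3394.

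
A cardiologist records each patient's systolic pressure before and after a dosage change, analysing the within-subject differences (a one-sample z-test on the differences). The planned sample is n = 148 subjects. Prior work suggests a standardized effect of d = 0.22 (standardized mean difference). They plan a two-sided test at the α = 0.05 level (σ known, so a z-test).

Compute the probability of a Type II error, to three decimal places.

Noncentrality parameter: δ = d·√n = 0.22 × √148 = 2.6764
Two-sided α = 0.05 → critical value z_{0.025} = 1.960.
Power = Φ(δ − 1.960) + Φ(−δ − 1.960) = Φ(0.716) + Φ(-4.636) = 0.7631 + 0.0000 = 0.7631.
Type II error: β = 1 − power = 1 − 0.7631 = 0.2369.

β ≈ 0.237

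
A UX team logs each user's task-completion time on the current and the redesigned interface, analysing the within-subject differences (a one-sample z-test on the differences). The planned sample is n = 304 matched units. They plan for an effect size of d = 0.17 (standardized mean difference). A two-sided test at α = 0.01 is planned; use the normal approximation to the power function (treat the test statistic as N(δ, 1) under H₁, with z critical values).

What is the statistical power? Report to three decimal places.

Noncentrality parameter: δ = d·√n = 0.17 × √304 = 2.9641
Two-sided α = 0.01 → critical value z_{0.005} = 2.576.
Power = Φ(δ − 2.576) + Φ(−δ − 2.576) = Φ(0.388) + Φ(-5.540) = 0.6511 + 0.0000 = 0.6511.

Power ≈ 0.651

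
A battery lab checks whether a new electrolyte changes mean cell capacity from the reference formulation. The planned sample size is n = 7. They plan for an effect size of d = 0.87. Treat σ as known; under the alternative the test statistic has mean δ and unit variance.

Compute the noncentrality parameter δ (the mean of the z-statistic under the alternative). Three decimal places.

δ ≈ 2.302

δ = d·√n = 0.87 × √7 = 2.3018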